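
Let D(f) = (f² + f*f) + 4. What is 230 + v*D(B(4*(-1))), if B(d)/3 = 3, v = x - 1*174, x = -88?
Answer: -43262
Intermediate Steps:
v = -262 (v = -88 - 1*174 = -88 - 174 = -262)
B(d) = 9 (B(d) = 3*3 = 9)
D(f) = 4 + 2*f² (D(f) = (f² + f²) + 4 = 2*f² + 4 = 4 + 2*f²)
230 + v*D(B(4*(-1))) = 230 - 262*(4 + 2*9²) = 230 - 262*(4 + 2*81) = 230 - 262*(4 + 162) = 230 - 262*166 = 230 - 43492 = -43262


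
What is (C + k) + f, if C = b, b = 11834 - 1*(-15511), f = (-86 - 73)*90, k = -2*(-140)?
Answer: 13315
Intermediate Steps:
k = 280
f = -14310 (f = -159*90 = -14310)
b = 27345 (b = 11834 + 15511 = 27345)
C = 27345
(C + k) + f = (27345 + 280) - 14310 = 27625 - 14310 = 13315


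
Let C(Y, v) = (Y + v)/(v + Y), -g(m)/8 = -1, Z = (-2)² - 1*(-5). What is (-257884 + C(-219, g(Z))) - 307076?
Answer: -564959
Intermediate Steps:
Z = 9 (Z = 4 + 5 = 9)
g(m) = 8 (g(m) = -8*(-1) = 8)
C(Y, v) = 1 (C(Y, v) = (Y + v)/(Y + v) = 1)
(-257884 + C(-219, g(Z))) - 307076 = (-257884 + 1) - 307076 = -257883 - 307076 = -564959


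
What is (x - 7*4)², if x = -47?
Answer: 5625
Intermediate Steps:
(x - 7*4)² = (-47 - 7*4)² = (-47 - 28)² = (-75)² = 5625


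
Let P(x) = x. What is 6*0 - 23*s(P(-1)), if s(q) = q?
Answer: 23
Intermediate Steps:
6*0 - 23*s(P(-1)) = 6*0 - 23*(-1) = 0 + 23 = 23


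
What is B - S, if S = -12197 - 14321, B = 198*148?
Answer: 55822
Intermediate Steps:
B = 29304
S = -26518
B - S = 29304 - 1*(-26518) = 29304 + 26518 = 55822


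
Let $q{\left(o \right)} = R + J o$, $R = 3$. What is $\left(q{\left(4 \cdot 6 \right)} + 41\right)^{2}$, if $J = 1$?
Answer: $4624$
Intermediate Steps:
$q{\left(o \right)} = 3 + o$ ($q{\left(o \right)} = 3 + 1 o = 3 + o$)
$\left(q{\left(4 \cdot 6 \right)} + 41\right)^{2} = \left(\left(3 + 4 \cdot 6\right) + 41\right)^{2} = \left(\left(3 + 24\right) + 41\right)^{2} = \left(27 + 41\right)^{2} = 68^{2} = 4624$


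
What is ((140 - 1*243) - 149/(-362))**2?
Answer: 1379156769/131044 ≈ 10524.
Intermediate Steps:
((140 - 1*243) - 149/(-362))**2 = ((140 - 243) - 149*(-1/362))**2 = (-103 + 149/362)**2 = (-37137/362)**2 = 1379156769/131044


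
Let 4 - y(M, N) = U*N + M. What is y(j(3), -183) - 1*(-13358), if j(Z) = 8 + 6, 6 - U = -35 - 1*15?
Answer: 23596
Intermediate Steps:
U = 56 (U = 6 - (-35 - 1*15) = 6 - (-35 - 15) = 6 - 1*(-50) = 6 + 50 = 56)
j(Z) = 14
y(M, N) = 4 - M - 56*N (y(M, N) = 4 - (56*N + M) = 4 - (M + 56*N) = 4 + (-M - 56*N) = 4 - M - 56*N)
y(j(3), -183) - 1*(-13358) = (4 - 1*14 - 56*(-183)) - 1*(-13358) = (4 - 14 + 10248) + 13358 = 10238 + 13358 = 23596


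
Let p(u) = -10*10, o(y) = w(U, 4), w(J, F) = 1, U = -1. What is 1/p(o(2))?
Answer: -1/100 ≈ -0.010000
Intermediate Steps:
o(y) = 1
p(u) = -100
1/p(o(2)) = 1/(-100) = -1/100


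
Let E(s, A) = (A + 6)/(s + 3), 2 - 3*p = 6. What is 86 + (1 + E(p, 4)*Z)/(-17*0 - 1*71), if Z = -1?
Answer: 6111/71 ≈ 86.070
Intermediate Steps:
p = -4/3 (p = ⅔ - ⅓*6 = ⅔ - 2 = -4/3 ≈ -1.3333)
E(s, A) = (6 + A)/(3 + s)
86 + (1 + E(p, 4)*Z)/(-17*0 - 1*71) = 86 + (1 + ((6 + 4)/(3 - 4/3))*(-1))/(-17*0 - 1*71) = 86 + (1 + (10/(5/3))*(-1))/(0 - 71) = 86 + (1 + ((⅗)*10)*(-1))/(-71) = 86 - (1 + 6*(-1))/71 = 86 - (1 - 6)/71 = 86 - 1/71*(-5) = 86 + 5/71 = 6111/71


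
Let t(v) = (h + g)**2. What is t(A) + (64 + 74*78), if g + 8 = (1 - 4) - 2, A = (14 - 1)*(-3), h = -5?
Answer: 6160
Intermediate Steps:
A = -39 (A = 13*(-3) = -39)
g = -13 (g = -8 + ((1 - 4) - 2) = -8 + (-3 - 2) = -8 - 5 = -13)
t(v) = 324 (t(v) = (-5 - 13)**2 = (-18)**2 = 324)
t(A) + (64 + 74*78) = 324 + (64 + 74*78) = 324 + (64 + 5772) = 324 + 5836 = 6160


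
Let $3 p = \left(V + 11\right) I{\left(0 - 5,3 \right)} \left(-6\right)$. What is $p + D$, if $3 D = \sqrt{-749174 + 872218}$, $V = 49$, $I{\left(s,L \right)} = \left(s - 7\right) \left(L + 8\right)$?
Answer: $15840 + \frac{2 \sqrt{30761}}{3} \approx 15957.0$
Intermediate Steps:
$I{\left(s,L \right)} = \left(-7 + s\right) \left(8 + L\right)$
$D = \frac{2 \sqrt{30761}}{3}$ ($D = \frac{\sqrt{-749174 + 872218}}{3} = \frac{\sqrt{123044}}{3} = \frac{2 \sqrt{30761}}{3} \approx 116.93$)
$p = 15840$ ($p = \frac{\left(49 + 11\right) \left(-56 - 21 + 8 \left(0 - 5\right) + 3 \left(0 - 5\right)\right) \left(-6\right)}{3} = \frac{60 \left(-56 - 21 + 8 \left(0 - 5\right) + 3 \left(0 - 5\right)\right) \left(-6\right)}{3} = \frac{60 \left(-56 - 21 + 8 \left(-5\right) + 3 \left(-5\right)\right) \left(-6\right)}{3} = \frac{60 \left(-56 - 21 - 40 - 15\right) \left(-6\right)}{3} = \frac{60 \left(-132\right) \left(-6\right)}{3} = \frac{\left(-7920\right) \left(-6\right)}{3} = \frac{1}{3} \cdot 47520 = 15840$)
$p + D = 15840 + \frac{2 \sqrt{30761}}{3}$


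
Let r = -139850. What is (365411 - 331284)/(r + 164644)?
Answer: 34127/24794 ≈ 1.3764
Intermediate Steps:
(365411 - 331284)/(r + 164644) = (365411 - 331284)/(-139850 + 164644) = 34127/24794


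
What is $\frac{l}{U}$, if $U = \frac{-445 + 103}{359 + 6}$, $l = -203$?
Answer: $\frac{74095}{342} \approx 216.65$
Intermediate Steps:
$U = - \frac{342}{365} \approx -0.93699$
$\frac{l}{U} = - \frac{203}{- \frac{342}{365}} = \left(-203\right) \left(- \frac{365}{342}\right) = \frac{74095}{342}$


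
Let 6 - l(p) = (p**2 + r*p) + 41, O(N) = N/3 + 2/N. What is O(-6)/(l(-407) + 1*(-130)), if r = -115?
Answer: 7/637857 ≈ 1.0974e-5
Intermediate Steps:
O(N) = 2/N + N/3 (O(N) = N*(1/3) + 2/N = N/3 + 2/N = 2/N + N/3)
l(p) = -35 - p**2 + 115*p (l(p) = 6 - ((p**2 - 115*p) + 41) = 6 - (41 + p**2 - 115*p) = 6 + (-41 - p**2 + 115*p) = -35 - p**2 + 115*p)
O(-6)/(l(-407) + 1*(-130)) = (2/(-6) + (1/3)*(-6))/((-35 - 1*(-407)**2 + 115*(-407)) + 1*(-130)) = (2*(-1/6) - 2)/((-35 - 1*165649 - 46805) - 130) = (-1/3 - 2)/((-35 - 165649 - 46805) - 130) = -7/3/(-212489 - 130) = -7/3/(-212619) = -1/212619*(-7/3) = 7/637857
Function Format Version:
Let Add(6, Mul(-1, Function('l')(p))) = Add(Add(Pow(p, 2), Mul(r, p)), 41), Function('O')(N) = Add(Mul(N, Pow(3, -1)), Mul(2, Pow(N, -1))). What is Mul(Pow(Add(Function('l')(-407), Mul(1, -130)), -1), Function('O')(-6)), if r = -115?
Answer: Rational(7, 637857) ≈ 1.0974e-5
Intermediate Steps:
Function('O')(N) = Add(Mul(2, Pow(N, -1)), Mul(Rational(1, 3), N)) (Function('O')(N) = Add(Mul(N, Rational(1, 3)), Mul(2, Pow(N, -1))) = Add(Mul(Rational(1, 3), N), Mul(2, Pow(N, -1))) = Add(Mul(2, Pow(N, -1)), Mul(Rational(1, 3), N)))
Function('l')(p) = Add(-35, Mul(-1, Pow(p, 2)), Mul(115, p)) (Function('l')(p) = Add(6, Mul(-1, Add(Add(Pow(p, 2), Mul(-115, p)), 41))) = Add(6, Mul(-1, Add(41, Pow(p, 2), Mul(-115, p)))) = Add(6, Add(-41, Mul(-1, Pow(p, 2)), Mul(115, p))) = Add(-35, Mul(-1, Pow(p, 2)), Mul(115, p)))
Mul(Pow(Add(Function('l')(-407), Mul(1, -130)), -1), Function('O')(-6)) = Mul(Pow(Add(Add(-35, Mul(-1, Pow(-407, 2)), Mul(115, -407)), Mul(1, -130)), -1), Add(Mul(2, Pow(-6, -1)), Mul(Rational(1, 3), -6))) = Mul(Pow(Add(Add(-35, Mul(-1, 165649), -46805), -130), -1), Add(Mul(2, Rational(-1, 6)), -2)) = Mul(Pow(Add(Add(-35, -165649, -46805), -130), -1), Add(Rational(-1, 3), -2)) = Mul(Pow(Add(-212489, -130), -1), Rational(-7, 3)) = Mul(Pow(-212619, -1), Rational(-7, 3)) = Mul(Rational(-1, 212619), Rational(-7, 3)) = Rational(7, 637857)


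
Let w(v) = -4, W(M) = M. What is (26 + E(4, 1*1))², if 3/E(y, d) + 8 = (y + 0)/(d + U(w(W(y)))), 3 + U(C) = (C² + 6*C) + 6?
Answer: 5929/9 ≈ 658.78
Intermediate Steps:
U(C) = 3 + C² + 6*C (U(C) = -3 + ((C² + 6*C) + 6) = -3 + (6 + C² + 6*C) = 3 + C² + 6*C)
E(y, d) = 3/(-8 + y/(-5 + d)) (E(y, d) = 3/(-8 + (y + 0)/(d + (3 + (-4)² + 6*(-4)))) = 3/(-8 + y/(d + (3 + 16 - 24))) = 3/(-8 + y/(d - 5)) = 3/(-8 + y/(-5 + d)))
(26 + E(4, 1*1))² = (26 + 3*(-5 + 1*1)/(40 + 4 - 8))² = (26 + 3*(-5 + 1)/(40 + 4 - 8*1))² = (26 + 3*(-4)/(40 + 4 - 8))² = (26 + 3*(-4)/36)² = (26 + 3*(1/36)*(-4))² = (26 - ⅓)² = (77/3)² = 5929/9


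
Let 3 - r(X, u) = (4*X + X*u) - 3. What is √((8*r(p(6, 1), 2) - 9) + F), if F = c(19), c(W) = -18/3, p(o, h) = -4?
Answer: 15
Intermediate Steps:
c(W) = -6 (c(W) = -18*⅓ = -6)
r(X, u) = 6 - 4*X - X*u (r(X, u) = 3 - ((4*X + X*u) - 3) = 3 - (-3 + 4*X + X*u) = 3 + (3 - 4*X - X*u) = 6 - 4*X - X*u)
F = -6
√((8*r(p(6, 1), 2) - 9) + F) = √((8*(6 - 4*(-4) - 1*(-4)*2) - 9) - 6) = √((8*(6 + 16 + 8) - 9) - 6) = √((8*30 - 9) - 6) = √((240 - 9) - 6) = √(231 - 6) = √225 = 15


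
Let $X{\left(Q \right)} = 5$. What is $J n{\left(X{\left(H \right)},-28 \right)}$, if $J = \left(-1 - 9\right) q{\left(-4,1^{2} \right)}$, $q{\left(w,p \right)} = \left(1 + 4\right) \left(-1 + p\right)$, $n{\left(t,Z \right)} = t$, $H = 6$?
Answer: $0$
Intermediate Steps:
$q{\left(w,p \right)} = -5 + 5 p$ ($q{\left(w,p \right)} = 5 \left(-1 + p\right) = -5 + 5 p$)
$J = 0$ ($J = \left(-1 - 9\right) \left(-5 + 5 \cdot 1^{2}\right) = - 10 \left(-5 + 5 \cdot 1\right) = - 10 \left(-5 + 5\right) = \left(-10\right) 0 = 0$)
$J n{\left(X{\left(H \right)},-28 \right)} = 0 \cdot 5 = 0$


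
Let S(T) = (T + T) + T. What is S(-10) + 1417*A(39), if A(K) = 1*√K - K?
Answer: -55293 + 1417*√39 ≈ -46444.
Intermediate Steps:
S(T) = 3*T (S(T) = 2*T + T = 3*T)
A(K) = √K - K
S(-10) + 1417*A(39) = 3*(-10) + 1417*(√39 - 1*39) = -30 + 1417*(√39 - 39) = -30 + 1417*(-39 + √39) = -30 + (-55263 + 1417*√39) = -55293 + 1417*√39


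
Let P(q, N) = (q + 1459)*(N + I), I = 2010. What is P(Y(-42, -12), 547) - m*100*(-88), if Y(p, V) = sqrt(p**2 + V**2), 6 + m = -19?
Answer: 3510663 + 15342*sqrt(53) ≈ 3.6224e+6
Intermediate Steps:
m = -25 (m = -6 - 19 = -25)
Y(p, V) = sqrt(V**2 + p**2)
P(q, N) = (1459 + q)*(2010 + N) (P(q, N) = (q + 1459)*(N + 2010) = (1459 + q)*(2010 + N))
P(Y(-42, -12), 547) - m*100*(-88) = (2932590 + 1459*547 + 2010*sqrt((-12)**2 + (-42)**2) + 547*sqrt((-12)**2 + (-42)**2)) - (-25*100)*(-88) = (2932590 + 798073 + 2010*sqrt(144 + 1764) + 547*sqrt(144 + 1764)) - (-2500)*(-88) = (2932590 + 798073 + 2010*sqrt(1908) + 547*sqrt(1908)) - 1*220000 = (2932590 + 798073 + 2010*(6*sqrt(53)) + 547*(6*sqrt(53))) - 220000 = (2932590 + 798073 + 12060*sqrt(53) + 3282*sqrt(53)) - 220000 = (3730663 + 15342*sqrt(53)) - 220000 = 3510663 + 15342*sqrt(53)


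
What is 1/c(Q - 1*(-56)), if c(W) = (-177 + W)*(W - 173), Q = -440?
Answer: 1/312477 ≈ 3.2002e-6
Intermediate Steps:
c(W) = (-177 + W)*(-173 + W)
1/c(Q - 1*(-56)) = 1/(30621 + (-440 - 1*(-56))² - 350*(-440 - 1*(-56))) = 1/(30621 + (-440 + 56)² - 350*(-440 + 56)) = 1/(30621 + (-384)² - 350*(-384)) = 1/(30621 + 147456 + 134400) = 1/312477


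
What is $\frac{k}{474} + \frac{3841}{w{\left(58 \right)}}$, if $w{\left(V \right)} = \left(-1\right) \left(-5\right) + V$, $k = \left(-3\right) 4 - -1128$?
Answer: $\frac{315157}{4977} \approx 63.323$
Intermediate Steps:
$k = 1116$ ($k = -12 + 1128 = 1116$)
$w{\left(V \right)} = 5 + V$
$\frac{k}{474} + \frac{3841}{w{\left(58 \right)}} = \frac{1116}{474} + \frac{3841}{5 + 58} = 1116 \cdot \frac{1}{474} + \frac{3841}{63} = \frac{186}{79} + 3841 \cdot \frac{1}{63} = \frac{186}{79} + \frac{3841}{63} = \frac{315157}{4977}$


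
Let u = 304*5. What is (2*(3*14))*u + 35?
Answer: 127715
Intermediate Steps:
u = 1520
(2*(3*14))*u + 35 = (2*(3*14))*1520 + 35 = (2*42)*1520 + 35 = 84*1520 + 35 = 127680 + 35 = 127715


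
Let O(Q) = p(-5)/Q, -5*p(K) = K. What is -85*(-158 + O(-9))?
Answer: 120955/9 ≈ 13439.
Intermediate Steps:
p(K) = -K/5
O(Q) = 1/Q (O(Q) = (-⅕*(-5))/Q = 1/Q)
-85*(-158 + O(-9)) = -85*(-158 + 1/(-9)) = -85*(-158 - ⅑) = -85*(-1423/9) = 120955/9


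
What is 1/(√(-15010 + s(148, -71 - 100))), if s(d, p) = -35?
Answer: -I*√15045/15045 ≈ -0.0081528*I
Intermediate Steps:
1/(√(-15010 + s(148, -71 - 100))) = 1/(√(-15010 - 35)) = 1/(√(-15045)) = 1/(I*√15045) = -I*√15045/15045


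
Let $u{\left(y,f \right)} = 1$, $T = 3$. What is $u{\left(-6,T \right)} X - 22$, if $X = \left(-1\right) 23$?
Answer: $-45$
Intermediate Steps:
$X = -23$
$u{\left(-6,T \right)} X - 22 = 1 \left(-23\right) - 22 = -23 - 22 = -45$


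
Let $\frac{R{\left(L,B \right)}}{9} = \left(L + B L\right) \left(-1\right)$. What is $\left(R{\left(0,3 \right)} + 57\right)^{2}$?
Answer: $3249$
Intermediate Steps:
$R{\left(L,B \right)} = - 9 L - 9 B L$ ($R{\left(L,B \right)} = 9 \left(L + B L\right) \left(-1\right) = 9 \left(- L - B L\right) = - 9 L - 9 B L$)
$\left(R{\left(0,3 \right)} + 57\right)^{2} = \left(\left(-9\right) 0 \left(1 + 3\right) + 57\right)^{2} = \left(\left(-9\right) 0 \cdot 4 + 57\right)^{2} = \left(0 + 57\right)^{2} = 57^{2} = 3249$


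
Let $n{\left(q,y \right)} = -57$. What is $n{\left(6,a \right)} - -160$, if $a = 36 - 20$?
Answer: $103$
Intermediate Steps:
$a = 16$
$n{\left(6,a \right)} - -160 = -57 - -160 = -57 + 160 = 103$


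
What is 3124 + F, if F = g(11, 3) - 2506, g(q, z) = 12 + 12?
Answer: 642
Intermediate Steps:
g(q, z) = 24
F = -2482 (F = 24 - 2506 = -2482)
3124 + F = 3124 - 2482 = 642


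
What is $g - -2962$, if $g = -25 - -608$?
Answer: $3545$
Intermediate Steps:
$g = 583$ ($g = -25 + 608 = 583$)
$g - -2962 = 583 - -2962 = 583 + 2962 = 3545$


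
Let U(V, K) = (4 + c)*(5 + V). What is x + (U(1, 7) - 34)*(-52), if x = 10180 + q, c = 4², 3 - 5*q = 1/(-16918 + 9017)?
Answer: 225518244/39505 ≈ 5708.6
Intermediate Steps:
q = 23704/39505 (q = ⅗ - 1/(5*(-16918 + 9017)) = ⅗ - ⅕/(-7901) = ⅗ - ⅕*(-1/7901) = ⅗ + 1/39505 = 23704/39505 ≈ 0.60003)
c = 16
U(V, K) = 100 + 20*V (U(V, K) = (4 + 16)*(5 + V) = 20*(5 + V) = 100 + 20*V)
x = 402184604/39505 (x = 10180 + 23704/39505 = 402184604/39505 ≈ 10181.)
x + (U(1, 7) - 34)*(-52) = 402184604/39505 + ((100 + 20*1) - 34)*(-52) = 402184604/39505 + ((100 + 20) - 34)*(-52) = 402184604/39505 + (120 - 34)*(-52) = 402184604/39505 + 86*(-52) = 402184604/39505 - 4472 = 225518244/39505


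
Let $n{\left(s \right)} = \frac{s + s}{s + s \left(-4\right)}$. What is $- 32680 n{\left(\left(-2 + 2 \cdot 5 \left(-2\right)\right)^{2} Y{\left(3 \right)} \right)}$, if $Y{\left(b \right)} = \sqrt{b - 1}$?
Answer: $\frac{65360}{3} \approx 21787.0$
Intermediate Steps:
$Y{\left(b \right)} = \sqrt{-1 + b}$
$n{\left(s \right)} = - \frac{2}{3}$ ($n{\left(s \right)} = \frac{2 s}{s - 4 s} = \frac{2 s}{\left(-3\right) s} = 2 s \left(- \frac{1}{3 s}\right) = - \frac{2}{3}$)
$- 32680 n{\left(\left(-2 + 2 \cdot 5 \left(-2\right)\right)^{2} Y{\left(3 \right)} \right)} = \left(-32680\right) \left(- \frac{2}{3}\right) = \frac{65360}{3}$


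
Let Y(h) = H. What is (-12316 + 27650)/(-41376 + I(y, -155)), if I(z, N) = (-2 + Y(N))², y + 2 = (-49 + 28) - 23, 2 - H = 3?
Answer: -15334/41367 ≈ -0.37068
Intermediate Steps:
H = -1 (H = 2 - 1*3 = 2 - 3 = -1)
y = -46 (y = -2 + ((-49 + 28) - 23) = -2 + (-21 - 23) = -2 - 44 = -46)
Y(h) = -1
I(z, N) = 9 (I(z, N) = (-2 - 1)² = (-3)² = 9)
(-12316 + 27650)/(-41376 + I(y, -155)) = (-12316 + 27650)/(-41376 + 9) = 15334/(-41367) = 15334*(-1/41367) = -15334/41367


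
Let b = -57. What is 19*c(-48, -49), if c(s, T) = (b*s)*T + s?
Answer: -2548128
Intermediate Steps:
c(s, T) = s - 57*T*s (c(s, T) = (-57*s)*T + s = -57*T*s + s = s - 57*T*s)
19*c(-48, -49) = 19*(-48*(1 - 57*(-49))) = 19*(-48*(1 + 2793)) = 19*(-48*2794) = 19*(-134112) = -2548128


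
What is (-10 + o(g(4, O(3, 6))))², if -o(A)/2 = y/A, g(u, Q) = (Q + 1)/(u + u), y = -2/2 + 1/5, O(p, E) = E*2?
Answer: 343396/4225 ≈ 81.277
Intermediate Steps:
O(p, E) = 2*E
y = -⅘ (y = -2*½ + 1*(⅕) = -1 + ⅕ = -⅘ ≈ -0.80000)
g(u, Q) = (1 + Q)/(2*u) (g(u, Q) = (1 + Q)/((2*u)) = (1 + Q)*(1/(2*u)) = (1 + Q)/(2*u))
o(A) = 8/(5*A) (o(A) = -(-8)/(5*A) = 8/(5*A))
(-10 + o(g(4, O(3, 6))))² = (-10 + 8/(5*(((½)*(1 + 2*6)/4))))² = (-10 + 8/(5*(((½)*(¼)*(1 + 12)))))² = (-10 + 8/(5*(((½)*(¼)*13))))² = (-10 + 8/(5*(13/8)))² = (-10 + (8/5)*(8/13))² = (-10 + 64/65)² = (-586/65)² = 343396/4225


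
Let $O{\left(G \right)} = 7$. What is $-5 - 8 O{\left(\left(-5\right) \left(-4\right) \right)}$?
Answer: $-61$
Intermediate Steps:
$-5 - 8 O{\left(\left(-5\right) \left(-4\right) \right)} = -5 - 56 = -61$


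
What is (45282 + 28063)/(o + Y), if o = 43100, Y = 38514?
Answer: 73345/81614 ≈ 0.89868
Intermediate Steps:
(45282 + 28063)/(o + Y) = (45282 + 28063)/(43100 + 38514) = 73345/81614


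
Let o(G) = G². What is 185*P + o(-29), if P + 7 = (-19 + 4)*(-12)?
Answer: 32846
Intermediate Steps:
P = 173 (P = -7 + (-19 + 4)*(-12) = -7 - 15*(-12) = -7 + 180 = 173)
185*P + o(-29) = 185*173 + (-29)² = 32005 + 841 = 32846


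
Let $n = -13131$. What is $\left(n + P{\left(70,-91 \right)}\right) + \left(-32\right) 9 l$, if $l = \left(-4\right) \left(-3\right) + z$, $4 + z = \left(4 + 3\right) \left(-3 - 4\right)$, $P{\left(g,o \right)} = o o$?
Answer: $6958$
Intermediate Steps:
$P{\left(g,o \right)} = o^{2}$
$z = -53$ ($z = -4 + \left(4 + 3\right) \left(-3 - 4\right) = -4 + 7 \left(-7\right) = -4 - 49 = -53$)
$l = -41$ ($l = \left(-4\right) \left(-3\right) - 53 = 12 - 53 = -41$)
$\left(n + P{\left(70,-91 \right)}\right) + \left(-32\right) 9 l = \left(-13131 + \left(-91\right)^{2}\right) + \left(-32\right) 9 \left(-41\right) = \left(-13131 + 8281\right) - -11808 = -4850 + 11808 = 6958$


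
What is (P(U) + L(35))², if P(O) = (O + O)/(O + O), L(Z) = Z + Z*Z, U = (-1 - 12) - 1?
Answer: 1590121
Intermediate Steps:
U = -14 (U = -13 - 1 = -14)
L(Z) = Z + Z²
P(O) = 1 (P(O) = (2*O)/((2*O)) = (2*O)*(1/(2*O)) = 1)
(P(U) + L(35))² = (1 + 35*(1 + 35))² = (1 + 35*36)² = (1 + 1260)² = 1261² = 1590121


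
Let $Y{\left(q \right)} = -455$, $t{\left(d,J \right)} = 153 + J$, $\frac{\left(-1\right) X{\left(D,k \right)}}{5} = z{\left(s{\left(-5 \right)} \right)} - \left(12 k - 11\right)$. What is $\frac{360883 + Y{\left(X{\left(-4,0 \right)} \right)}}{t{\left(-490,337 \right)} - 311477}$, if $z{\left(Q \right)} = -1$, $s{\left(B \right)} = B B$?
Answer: $- \frac{360428}{310987} \approx -1.159$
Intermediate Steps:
$s{\left(B \right)} = B^{2}$
$X{\left(D,k \right)} = -50 + 60 k$ ($X{\left(D,k \right)} = - 5 \left(-1 - \left(12 k - 11\right)\right) = - 5 \left(-1 - \left(-11 + 12 k\right)\right) = - 5 \left(10 - 12 k\right) = -50 + 60 k$)
$\frac{360883 + Y{\left(X{\left(-4,0 \right)} \right)}}{t{\left(-490,337 \right)} - 311477} = \frac{360883 - 455}{\left(153 + 337\right) - 311477} = \frac{360428}{490 - 311477} = \frac{360428}{-310987} = 360428 \left(- \frac{1}{310987}\right) = - \frac{360428}{310987}$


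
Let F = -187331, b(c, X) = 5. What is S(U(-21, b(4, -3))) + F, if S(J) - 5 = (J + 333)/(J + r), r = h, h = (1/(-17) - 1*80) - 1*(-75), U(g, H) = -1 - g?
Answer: -47574803/254 ≈ -1.8730e+5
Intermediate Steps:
h = -86/17 (h = (-1/17 - 80) + 75 = -1361/17 + 75 = -86/17 ≈ -5.0588)
r = -86/17 ≈ -5.0588
S(J) = 5 + (333 + J)/(-86/17 + J) (S(J) = 5 + (J + 333)/(J - 86/17) = 5 + (333 + J)/(-86/17 + J))
S(U(-21, b(4, -3))) + F = (5231 + 102*(-1 - 1*(-21)))/(-86 + 17*(-1 - 1*(-21))) - 187331 = (5231 + 102*(-1 + 21))/(-86 + 17*(-1 + 21)) - 187331 = (5231 + 102*20)/(-86 + 17*20) - 187331 = (5231 + 2040)/(-86 + 340) - 187331 = 7271/254 - 187331 = -47574803/254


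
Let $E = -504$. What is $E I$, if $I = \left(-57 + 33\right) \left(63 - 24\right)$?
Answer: $471744$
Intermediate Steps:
$I = -936$ ($I = \left(-24\right) 39 = -936$)
$E I = \left(-504\right) \left(-936\right) = 471744$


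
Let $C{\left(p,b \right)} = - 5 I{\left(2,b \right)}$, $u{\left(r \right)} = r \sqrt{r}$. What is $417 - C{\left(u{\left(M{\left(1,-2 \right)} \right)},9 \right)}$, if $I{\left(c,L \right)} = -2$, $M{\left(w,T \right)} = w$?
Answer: $407$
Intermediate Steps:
$u{\left(r \right)} = r^{\frac{3}{2}}$
$C{\left(p,b \right)} = 10$ ($C{\left(p,b \right)} = \left(-5\right) \left(-2\right) = 10$)
$417 - C{\left(u{\left(M{\left(1,-2 \right)} \right)},9 \right)} = 417 - 10 = 407$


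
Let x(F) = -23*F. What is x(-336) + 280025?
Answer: 287753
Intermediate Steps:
x(-336) + 280025 = -23*(-336) + 280025 = 7728 + 280025 = 287753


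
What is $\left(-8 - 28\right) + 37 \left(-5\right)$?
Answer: $-221$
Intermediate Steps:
$\left(-8 - 28\right) + 37 \left(-5\right) = -36 - 185 = -221$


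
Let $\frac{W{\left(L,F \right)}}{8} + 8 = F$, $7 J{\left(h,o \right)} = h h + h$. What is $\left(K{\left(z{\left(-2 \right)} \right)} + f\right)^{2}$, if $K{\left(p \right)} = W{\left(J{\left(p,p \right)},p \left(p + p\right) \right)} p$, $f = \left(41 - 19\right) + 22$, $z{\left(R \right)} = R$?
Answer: $1936$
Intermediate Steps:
$J{\left(h,o \right)} = \frac{h}{7} + \frac{h^{2}}{7}$ ($J{\left(h,o \right)} = \frac{h h + h}{7} = \frac{h^{2} + h}{7} = \frac{h + h^{2}}{7} = \frac{h}{7} + \frac{h^{2}}{7}$)
$W{\left(L,F \right)} = -64 + 8 F$
$f = 44$ ($f = 22 + 22 = 44$)
$K{\left(p \right)} = p \left(-64 + 16 p^{2}\right)$ ($K{\left(p \right)} = \left(-64 + 8 p \left(p + p\right)\right) p = \left(-64 + 8 p 2 p\right) p = \left(-64 + 8 \cdot 2 p^{2}\right) p = \left(-64 + 16 p^{2}\right) p = p \left(-64 + 16 p^{2}\right)$)
$\left(K{\left(z{\left(-2 \right)} \right)} + f\right)^{2} = \left(16 \left(-2\right) \left(-4 + \left(-2\right)^{2}\right) + 44\right)^{2} = \left(16 \left(-2\right) \left(-4 + 4\right) + 44\right)^{2} = \left(16 \left(-2\right) 0 + 44\right)^{2} = \left(0 + 44\right)^{2} = 44^{2} = 1936$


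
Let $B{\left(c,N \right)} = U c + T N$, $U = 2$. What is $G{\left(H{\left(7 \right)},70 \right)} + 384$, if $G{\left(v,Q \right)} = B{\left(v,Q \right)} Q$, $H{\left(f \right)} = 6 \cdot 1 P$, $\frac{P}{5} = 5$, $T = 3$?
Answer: $36084$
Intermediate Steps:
$P = 25$ ($P = 5 \cdot 5 = 25$)
$B{\left(c,N \right)} = 2 c + 3 N$
$H{\left(f \right)} = 150$ ($H{\left(f \right)} = 6 \cdot 1 \cdot 25 = 6 \cdot 25 = 150$)
$G{\left(v,Q \right)} = Q \left(2 v + 3 Q\right)$ ($G{\left(v,Q \right)} = \left(2 v + 3 Q\right) Q = Q \left(2 v + 3 Q\right)$)
$G{\left(H{\left(7 \right)},70 \right)} + 384 = 70 \left(2 \cdot 150 + 3 \cdot 70\right) + 384 = 70 \left(300 + 210\right) + 384 = 70 \cdot 510 + 384 = 35700 + 384 = 36084$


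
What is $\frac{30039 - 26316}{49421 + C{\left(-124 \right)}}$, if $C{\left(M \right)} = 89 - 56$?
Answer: $\frac{3723}{49454} \approx 0.075282$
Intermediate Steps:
$C{\left(M \right)} = 33$ ($C{\left(M \right)} = 89 - 56 = 33$)
$\frac{30039 - 26316}{49421 + C{\left(-124 \right)}} = \frac{30039 - 26316}{49421 + 33} = \frac{3723}{49454}$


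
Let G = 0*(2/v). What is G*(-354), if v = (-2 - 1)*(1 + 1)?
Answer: 0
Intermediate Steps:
v = -6 (v = -3*2 = -6)
G = 0 (G = 0*(2/(-6)) = 0*(2*(-⅙)) = 0*(-⅓) = 0)
G*(-354) = 0*(-354) = 0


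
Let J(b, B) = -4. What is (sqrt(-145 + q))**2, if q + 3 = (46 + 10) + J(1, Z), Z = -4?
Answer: -96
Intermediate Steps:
q = 49 (q = -3 + ((46 + 10) - 4) = -3 + (56 - 4) = -3 + 52 = 49)
(sqrt(-145 + q))**2 = (sqrt(-145 + 49))**2 = (sqrt(-96))**2 = (4*I*sqrt(6))**2 = -96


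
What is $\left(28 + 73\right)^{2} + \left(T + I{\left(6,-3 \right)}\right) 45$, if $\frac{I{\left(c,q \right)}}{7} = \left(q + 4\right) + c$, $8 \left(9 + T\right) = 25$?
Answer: $\frac{97133}{8} \approx 12142.0$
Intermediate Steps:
$T = - \frac{47}{8}$ ($T = -9 + \frac{1}{8} \cdot 25 = -9 + \frac{25}{8} = - \frac{47}{8} \approx -5.875$)
$I{\left(c,q \right)} = 28 + 7 c + 7 q$ ($I{\left(c,q \right)} = 7 \left(\left(q + 4\right) + c\right) = 7 \left(\left(4 + q\right) + c\right) = 7 \left(4 + c + q\right) = 28 + 7 c + 7 q$)
$\left(28 + 73\right)^{2} + \left(T + I{\left(6,-3 \right)}\right) 45 = \left(28 + 73\right)^{2} + \left(- \frac{47}{8} + \left(28 + 7 \cdot 6 + 7 \left(-3\right)\right)\right) 45 = 101^{2} + \left(- \frac{47}{8} + \left(28 + 42 - 21\right)\right) 45 = 10201 + \left(- \frac{47}{8} + 49\right) 45 = 10201 + \frac{345}{8} \cdot 45 = 10201 + \frac{15525}{8} = \frac{97133}{8}$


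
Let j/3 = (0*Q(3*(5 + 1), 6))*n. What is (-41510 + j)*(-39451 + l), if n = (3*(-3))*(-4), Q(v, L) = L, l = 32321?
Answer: 295966300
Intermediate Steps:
n = 36 (n = -9*(-4) = 36)
j = 0 (j = 3*((0*6)*36) = 3*(0*36) = 3*0 = 0)
(-41510 + j)*(-39451 + l) = (-41510 + 0)*(-39451 + 32321) = -41510*(-7130) = 295966300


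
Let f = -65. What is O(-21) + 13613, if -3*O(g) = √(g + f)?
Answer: 13613 - I*√86/3 ≈ 13613.0 - 3.0912*I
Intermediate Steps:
O(g) = -√(-65 + g)/3 (O(g) = -√(g - 65)/3 = -√(-65 + g)/3)
O(-21) + 13613 = -√(-65 - 21)/3 + 13613 = -I*√86/3 + 13613 = 13613 - I*√86/3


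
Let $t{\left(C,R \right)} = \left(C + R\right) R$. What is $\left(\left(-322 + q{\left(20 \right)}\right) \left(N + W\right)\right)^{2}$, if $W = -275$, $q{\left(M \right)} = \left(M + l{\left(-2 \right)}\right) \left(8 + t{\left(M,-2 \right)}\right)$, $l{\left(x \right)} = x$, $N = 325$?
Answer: $1705690000$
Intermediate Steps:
$t{\left(C,R \right)} = R \left(C + R\right)$
$q{\left(M \right)} = \left(-2 + M\right) \left(12 - 2 M\right)$ ($q{\left(M \right)} = \left(M - 2\right) \left(8 - 2 \left(M - 2\right)\right) = \left(-2 + M\right) \left(8 - 2 \left(-2 + M\right)\right) = \left(-2 + M\right) \left(8 - \left(-4 + 2 M\right)\right) = \left(-2 + M\right) \left(12 - 2 M\right)$)
$\left(\left(-322 + q{\left(20 \right)}\right) \left(N + W\right)\right)^{2} = \left(\left(-322 - \left(-296 + 800\right)\right) \left(325 - 275\right)\right)^{2} = \left(\left(-322 - 504\right) 50\right)^{2} = \left(\left(-826\right) 50\right)^{2} = \left(-41300\right)^{2} = 1705690000$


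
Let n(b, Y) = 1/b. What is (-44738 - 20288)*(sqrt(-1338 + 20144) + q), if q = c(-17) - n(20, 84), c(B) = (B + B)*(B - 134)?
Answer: -3338402327/10 - 65026*sqrt(18806) ≈ -3.4276e+8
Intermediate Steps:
c(B) = 2*B*(-134 + B) (c(B) = (2*B)*(-134 + B) = 2*B*(-134 + B))
q = 102679/20 (q = 2*(-17)*(-134 - 17) - 1/20 = 2*(-17)*(-151) - 1*1/20 = 5134 - 1/20 = 102679/20 ≈ 5134.0)
(-44738 - 20288)*(sqrt(-1338 + 20144) + q) = (-44738 - 20288)*(sqrt(-1338 + 20144) + 102679/20) = -65026*(sqrt(18806) + 102679/20) = -65026*(102679/20 + sqrt(18806)) = -3338402327/10 - 65026*sqrt(18806)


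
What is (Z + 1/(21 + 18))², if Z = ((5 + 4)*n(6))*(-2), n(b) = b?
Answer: 17732521/1521 ≈ 11658.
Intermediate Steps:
Z = -108 (Z = ((5 + 4)*6)*(-2) = (9*6)*(-2) = 54*(-2) = -108)
(Z + 1/(21 + 18))² = (-108 + 1/(21 + 18))² = (-108 + 1/39)² = (-4211/39)² = 17732521/1521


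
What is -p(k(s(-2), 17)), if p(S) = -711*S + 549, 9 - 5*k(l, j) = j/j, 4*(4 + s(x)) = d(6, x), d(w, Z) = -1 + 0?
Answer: 2943/5 ≈ 588.60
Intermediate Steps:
d(w, Z) = -1
s(x) = -17/4 (s(x) = -4 + (1/4)*(-1) = -4 - 1/4 = -17/4)
k(l, j) = 8/5 (k(l, j) = 9/5 - j/(5*j) = 9/5 - 1/5*1 = 9/5 - 1/5 = 8/5)
p(S) = 549 - 711*S
-p(k(s(-2), 17)) = -(549 - 711*8/5) = -(549 - 5688/5) = -1*(-2943/5) = 2943/5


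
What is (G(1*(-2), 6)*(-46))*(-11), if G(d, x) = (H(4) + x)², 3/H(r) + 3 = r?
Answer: 40986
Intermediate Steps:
H(r) = 3/(-3 + r)
G(d, x) = (3 + x)² (G(d, x) = (3/(-3 + 4) + x)² = (3/1 + x)² = (3*1 + x)² = (3 + x)²)
(G(1*(-2), 6)*(-46))*(-11) = ((3 + 6)²*(-46))*(-11) = (9²*(-46))*(-11) = (81*(-46))*(-11) = -3726*(-11) = 40986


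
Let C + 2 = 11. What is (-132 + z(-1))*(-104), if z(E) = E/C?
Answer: 123656/9 ≈ 13740.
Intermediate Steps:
C = 9 (C = -2 + 11 = 9)
z(E) = E/9
(-132 + z(-1))*(-104) = (-132 + (⅑)*(-1))*(-104) = (-132 - ⅑)*(-104) = -1189/9*(-104) = 123656/9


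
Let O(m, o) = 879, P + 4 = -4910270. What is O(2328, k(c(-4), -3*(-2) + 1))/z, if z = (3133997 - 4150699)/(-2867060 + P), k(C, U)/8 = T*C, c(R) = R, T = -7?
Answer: 3418138293/508351 ≈ 6724.0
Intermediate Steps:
P = -4910274 (P = -4 - 4910270 = -4910274)
k(C, U) = -56*C (k(C, U) = 8*(-7*C) = -56*C)
z = 508351/3888667 (z = (3133997 - 4150699)/(-2867060 - 4910274) = -1016702/(-7777334) = -1016702*(-1/7777334) = 508351/3888667 ≈ 0.13073)
O(2328, k(c(-4), -3*(-2) + 1))/z = 879/(508351/3888667) = 879*(3888667/508351) = 3418138293/508351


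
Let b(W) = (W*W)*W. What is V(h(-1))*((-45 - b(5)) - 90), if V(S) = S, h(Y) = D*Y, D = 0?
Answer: 0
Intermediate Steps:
h(Y) = 0 (h(Y) = 0*Y = 0)
b(W) = W³ (b(W) = W²*W = W³)
V(h(-1))*((-45 - b(5)) - 90) = 0*((-45 - 1*5³) - 90) = 0*((-45 - 1*125) - 90) = 0*((-45 - 125) - 90) = 0*(-170 - 90) = 0*(-260) = 0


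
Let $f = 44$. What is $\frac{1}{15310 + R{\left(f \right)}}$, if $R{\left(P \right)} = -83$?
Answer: $\frac{1}{15227} \approx 6.5673 \cdot 10^{-5}$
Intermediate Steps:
$\frac{1}{15310 + R{\left(f \right)}} = \frac{1}{15310 - 83} = \frac{1}{15227}$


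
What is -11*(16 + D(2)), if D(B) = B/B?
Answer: -187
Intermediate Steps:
D(B) = 1
-11*(16 + D(2)) = -11*(16 + 1) = -11*17 = -187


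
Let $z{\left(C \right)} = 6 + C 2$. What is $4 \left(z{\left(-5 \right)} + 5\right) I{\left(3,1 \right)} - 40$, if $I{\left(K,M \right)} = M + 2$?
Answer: $-28$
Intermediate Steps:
$z{\left(C \right)} = 6 + 2 C$
$I{\left(K,M \right)} = 2 + M$
$4 \left(z{\left(-5 \right)} + 5\right) I{\left(3,1 \right)} - 40 = 4 \left(\left(6 + 2 \left(-5\right)\right) + 5\right) \left(2 + 1\right) - 40 = 4 \left(\left(6 - 10\right) + 5\right) 3 - 40 = 4 \left(-4 + 5\right) 3 - 40 = 4 \cdot 1 \cdot 3 - 40 = 4 \cdot 3 - 40 = 12 - 40 = -28$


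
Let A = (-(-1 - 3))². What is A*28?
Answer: 448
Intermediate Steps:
A = 16 (A = (-1*(-4))² = 4² = 16)
A*28 = 16*28 = 448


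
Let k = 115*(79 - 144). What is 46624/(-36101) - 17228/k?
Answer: 21033356/20758075 ≈ 1.0133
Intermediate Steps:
k = -7475 (k = 115*(-65) = -7475)
46624/(-36101) - 17228/k = 46624/(-36101) - 17228/(-7475) = 46624*(-1/36101) - 17228*(-1/7475) = -46624/36101 + 17228/7475 = 21033356/20758075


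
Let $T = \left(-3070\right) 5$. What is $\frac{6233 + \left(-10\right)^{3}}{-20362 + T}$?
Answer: $- \frac{5233}{35712} \approx -0.14653$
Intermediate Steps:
$T = -15350$
$\frac{6233 + \left(-10\right)^{3}}{-20362 + T} = \frac{6233 + \left(-10\right)^{3}}{-20362 - 15350} = \frac{6233 - 1000}{-35712} = 5233 \left(- \frac{1}{35712}\right) = - \frac{5233}{35712}$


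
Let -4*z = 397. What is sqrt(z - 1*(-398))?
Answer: sqrt(1195)/2 ≈ 17.284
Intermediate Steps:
z = -397/4 (z = -1/4*397 = -397/4 ≈ -99.250)
sqrt(z - 1*(-398)) = sqrt(-397/4 - 1*(-398)) = sqrt(-397/4 + 398) = sqrt(1195/4) = sqrt(1195)/2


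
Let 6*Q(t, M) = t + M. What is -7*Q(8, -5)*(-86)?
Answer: 301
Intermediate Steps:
Q(t, M) = M/6 + t/6 (Q(t, M) = (t + M)/6 = (M + t)/6 = M/6 + t/6)
-7*Q(8, -5)*(-86) = -7*((⅙)*(-5) + (⅙)*8)*(-86) = -7*(-⅚ + 4/3)*(-86) = -7*½*(-86) = -7/2*(-86) = 301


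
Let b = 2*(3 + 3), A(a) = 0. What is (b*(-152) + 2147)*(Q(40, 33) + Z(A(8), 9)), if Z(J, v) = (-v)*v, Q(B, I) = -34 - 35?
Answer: -48450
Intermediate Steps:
b = 12 (b = 2*6 = 12)
Q(B, I) = -69
Z(J, v) = -v²
(b*(-152) + 2147)*(Q(40, 33) + Z(A(8), 9)) = (12*(-152) + 2147)*(-69 - 1*9²) = (-1824 + 2147)*(-69 - 1*81) = 323*(-69 - 81) = 323*(-150) = -48450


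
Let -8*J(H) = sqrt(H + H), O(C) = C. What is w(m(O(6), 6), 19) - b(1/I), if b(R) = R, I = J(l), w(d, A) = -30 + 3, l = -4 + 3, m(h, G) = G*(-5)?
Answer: -27 - 4*I*sqrt(2) ≈ -27.0 - 5.6569*I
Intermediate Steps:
m(h, G) = -5*G
l = -1
J(H) = -sqrt(2)*sqrt(H)/8 (J(H) = -sqrt(H + H)/8 = -sqrt(2)*sqrt(H)/8)
w(d, A) = -27
I = -I*sqrt(2)/8 (I = -sqrt(2)*sqrt(-1)/8 = -sqrt(2)*I/8 = -I*sqrt(2)/8 ≈ -0.17678*I)
w(m(O(6), 6), 19) - b(1/I) = -27 - 1/((-I*sqrt(2)/8)) = -27 - 4*I*sqrt(2)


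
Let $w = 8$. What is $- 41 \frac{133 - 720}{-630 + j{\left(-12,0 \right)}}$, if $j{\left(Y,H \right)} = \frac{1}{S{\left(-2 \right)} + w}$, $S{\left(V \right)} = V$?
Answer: $- \frac{144402}{3779} \approx -38.212$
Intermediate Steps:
$j{\left(Y,H \right)} = \frac{1}{6}$ ($j{\left(Y,H \right)} = \frac{1}{-2 + 8} = \frac{1}{6}$)
$- 41 \frac{133 - 720}{-630 + j{\left(-12,0 \right)}} = - 41 \frac{133 - 720}{-630 + \frac{1}{6}} = - 41 \left(- \frac{587}{- \frac{3779}{6}}\right) = - 41 \left(\left(-587\right) \left(- \frac{6}{3779}\right)\right) = \left(-41\right) \frac{3522}{3779} = - \frac{144402}{3779}$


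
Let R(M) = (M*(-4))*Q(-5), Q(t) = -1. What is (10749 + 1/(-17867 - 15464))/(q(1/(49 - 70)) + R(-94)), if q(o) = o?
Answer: -7523773278/263214907 ≈ -28.584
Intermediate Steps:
R(M) = 4*M (R(M) = (M*(-4))*(-1) = -4*M*(-1) = 4*M)
(10749 + 1/(-17867 - 15464))/(q(1/(49 - 70)) + R(-94)) = (10749 + 1/(-17867 - 15464))/(1/(49 - 70) + 4*(-94)) = (10749 + 1/(-33331))/(1/(-21) - 376) = (10749 - 1/33331)/(-1/21 - 376) = 358274918/(33331*(-7897/21)) = (358274918/33331)*(-21/7897) = -7523773278/263214907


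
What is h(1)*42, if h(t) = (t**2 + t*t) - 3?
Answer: -42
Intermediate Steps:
h(t) = -3 + 2*t**2 (h(t) = (t**2 + t**2) - 3 = 2*t**2 - 3 = -3 + 2*t**2)
h(1)*42 = (-3 + 2*1**2)*42 = (-3 + 2*1)*42 = (-3 + 2)*42 = -1*42 = -42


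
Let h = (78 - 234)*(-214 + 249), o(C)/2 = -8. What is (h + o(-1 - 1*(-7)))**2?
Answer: 29986576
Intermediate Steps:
o(C) = -16 (o(C) = 2*(-8) = -16)
h = -5460 (h = -156*35 = -5460)
(h + o(-1 - 1*(-7)))**2 = (-5460 - 16)**2 = (-5476)**2 = 29986576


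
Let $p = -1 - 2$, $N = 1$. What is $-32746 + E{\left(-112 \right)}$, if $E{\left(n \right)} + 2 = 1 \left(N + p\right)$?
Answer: $-32750$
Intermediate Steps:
$p = -3$ ($p = -1 - 2 = -3$)
$E{\left(n \right)} = -4$ ($E{\left(n \right)} = -2 + 1 \left(1 - 3\right) = -2 + 1 \left(-2\right) = -2 - 2 = -4$)
$-32746 + E{\left(-112 \right)} = -32746 - 4 = -32750$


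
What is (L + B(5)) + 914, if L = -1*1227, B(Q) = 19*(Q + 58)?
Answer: 884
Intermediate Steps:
B(Q) = 1102 + 19*Q (B(Q) = 19*(58 + Q) = 1102 + 19*Q)
L = -1227
(L + B(5)) + 914 = (-1227 + (1102 + 19*5)) + 914 = (-1227 + (1102 + 95)) + 914 = (-1227 + 1197) + 914 = -30 + 914 = 884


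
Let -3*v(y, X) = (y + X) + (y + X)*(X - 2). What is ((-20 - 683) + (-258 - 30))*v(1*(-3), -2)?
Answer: 4955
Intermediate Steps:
v(y, X) = -X/3 - y/3 - (-2 + X)*(X + y)/3 (v(y, X) = -((y + X) + (y + X)*(X - 2))/3 = -((X + y) + (X + y)*(-2 + X))/3 = -((X + y) + (-2 + X)*(X + y))/3 = -(X + y + (-2 + X)*(X + y))/3 = -X/3 - y/3 - (-2 + X)*(X + y)/3)
((-20 - 683) + (-258 - 30))*v(1*(-3), -2) = ((-20 - 683) + (-258 - 30))*(-1/3*(-2)**2 + (1/3)*(-2) + (1*(-3))/3 - 1/3*(-2)*1*(-3)) = (-703 - 288)*(-1/3*4 - 2/3 + (1/3)*(-3) - 1/3*(-2)*(-3)) = -991*(-4/3 - 2/3 - 1 - 2) = -991*(-5) = 4955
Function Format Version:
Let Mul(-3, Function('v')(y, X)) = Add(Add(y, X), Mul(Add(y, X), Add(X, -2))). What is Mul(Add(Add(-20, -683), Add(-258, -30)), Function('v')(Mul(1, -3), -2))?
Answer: 4955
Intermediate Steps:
Function('v')(y, X) = Add(Mul(Rational(-1, 3), X), Mul(Rational(-1, 3), y), Mul(Rational(-1, 3), Add(-2, X), Add(X, y))) (Function('v')(y, X) = Mul(Rational(-1, 3), Add(Add(y, X), Mul(Add(y, X), Add(X, -2)))) = Mul(Rational(-1, 3), Add(Add(X, y), Mul(Add(X, y), Add(-2, X)))) = Mul(Rational(-1, 3), Add(Add(X, y), Mul(Add(-2, X), Add(X, y)))) = Mul(Rational(-1, 3), Add(X, y, Mul(Add(-2, X), Add(X, y)))) = Add(Mul(Rational(-1, 3), X), Mul(Rational(-1, 3), y), Mul(Rational(-1, 3), Add(-2, X), Add(X, y))))
Mul(Add(Add(-20, -683), Add(-258, -30)), Function('v')(Mul(1, -3), -2)) = Mul(Add(Add(-20, -683), Add(-258, -30)), Add(Mul(Rational(-1, 3), Pow(-2, 2)), Mul(Rational(1, 3), -2), Mul(Rational(1, 3), Mul(1, -3)), Mul(Rational(-1, 3), -2, Mul(1, -3)))) = Mul(Add(-703, -288), Add(Mul(Rational(-1, 3), 4), Rational(-2, 3), Mul(Rational(1, 3), -3), Mul(Rational(-1, 3), -2, -3))) = Mul(-991, Add(Rational(-4, 3), Rational(-2, 3), -1, -2)) = Mul(-991, -5) = 4955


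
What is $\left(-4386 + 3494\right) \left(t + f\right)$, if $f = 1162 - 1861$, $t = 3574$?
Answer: $-2564500$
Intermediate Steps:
$f = -699$ ($f = 1162 - 1861 = -699$)
$\left(-4386 + 3494\right) \left(t + f\right) = \left(-4386 + 3494\right) \left(3574 - 699\right) = \left(-892\right) 2875 = -2564500$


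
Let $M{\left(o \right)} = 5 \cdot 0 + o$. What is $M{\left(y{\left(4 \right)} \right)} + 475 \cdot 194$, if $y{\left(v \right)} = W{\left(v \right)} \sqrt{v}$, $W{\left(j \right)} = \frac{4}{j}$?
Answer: $92152$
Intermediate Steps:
$y{\left(v \right)} = \frac{4}{\sqrt{v}}$ ($y{\left(v \right)} = \frac{4}{v} \sqrt{v} = \frac{4}{\sqrt{v}}$)
$M{\left(o \right)} = o$ ($M{\left(o \right)} = 0 + o = o$)
$M{\left(y{\left(4 \right)} \right)} + 475 \cdot 194 = \frac{4}{2} + 475 \cdot 194 = 4 \cdot \frac{1}{2} + 92150 = 2 + 92150 = 92152$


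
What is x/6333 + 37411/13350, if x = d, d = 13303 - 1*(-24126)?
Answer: 81844557/9393950 ≈ 8.7125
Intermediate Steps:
d = 37429 (d = 13303 + 24126 = 37429)
x = 37429
x/6333 + 37411/13350 = 37429/6333 + 37411/13350 = 81844557/9393950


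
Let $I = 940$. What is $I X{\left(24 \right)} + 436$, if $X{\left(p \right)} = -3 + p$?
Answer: $20176$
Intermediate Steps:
$I X{\left(24 \right)} + 436 = 940 \left(-3 + 24\right) + 436 = 940 \cdot 21 + 436 = 19740 + 436 = 20176$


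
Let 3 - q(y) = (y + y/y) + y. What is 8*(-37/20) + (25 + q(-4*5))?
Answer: 261/5 ≈ 52.200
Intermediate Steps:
q(y) = 2 - 2*y (q(y) = 3 - ((y + y/y) + y) = 3 - ((y + 1) + y) = 3 - ((1 + y) + y) = 3 - (1 + 2*y) = 3 + (-1 - 2*y) = 2 - 2*y)
8*(-37/20) + (25 + q(-4*5)) = 8*(-37/20) + (25 + (2 - (-8)*5)) = 8*(-37*1/20) + (25 + (2 - 2*(-20))) = 8*(-37/20) + (25 + (2 + 40)) = -74/5 + (25 + 42) = -74/5 + 67 = 261/5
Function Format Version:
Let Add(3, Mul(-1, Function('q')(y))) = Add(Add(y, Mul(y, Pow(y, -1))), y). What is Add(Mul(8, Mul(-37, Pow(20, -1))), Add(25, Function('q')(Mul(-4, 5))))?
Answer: Rational(261, 5) ≈ 52.200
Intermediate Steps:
Function('q')(y) = Add(2, Mul(-2, y)) (Function('q')(y) = Add(3, Mul(-1, Add(Add(y, Mul(y, Pow(y, -1))), y))) = Add(3, Mul(-1, Add(Add(y, 1), y))) = Add(3, Mul(-1, Add(Add(1, y), y))) = Add(3, Mul(-1, Add(1, Mul(2, y)))) = Add(3, Add(-1, Mul(-2, y))) = Add(2, Mul(-2, y)))
Add(Mul(8, Mul(-37, Pow(20, -1))), Add(25, Function('q')(Mul(-4, 5)))) = Add(Mul(8, Mul(-37, Pow(20, -1))), Add(25, Add(2, Mul(-2, Mul(-4, 5))))) = Add(Mul(8, Mul(-37, Rational(1, 20))), Add(25, Add(2, Mul(-2, -20)))) = Add(Mul(8, Rational(-37, 20)), Add(25, Add(2, 40))) = Add(Rational(-74, 5), Add(25, 42)) = Add(Rational(-74, 5), 67) = Rational(261, 5)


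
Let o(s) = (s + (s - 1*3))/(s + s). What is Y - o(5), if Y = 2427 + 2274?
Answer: 47003/10 ≈ 4700.3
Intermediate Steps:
o(s) = (-3 + 2*s)/(2*s) (o(s) = (s + (s - 3))/((2*s)) = (s + (-3 + s))*(1/(2*s)) = (-3 + 2*s)*(1/(2*s)) = (-3 + 2*s)/(2*s))
Y = 4701
Y - o(5) = 4701 - (-3/2 + 5)/5 = 4701 - 7/(5*2) = 4701 - 1*7/10 = 4701 - 7/10 = 47003/10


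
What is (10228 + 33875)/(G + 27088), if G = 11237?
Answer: 14701/12775 ≈ 1.1508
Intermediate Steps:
(10228 + 33875)/(G + 27088) = (10228 + 33875)/(11237 + 27088) = 44103/38325 = 44103*(1/38325) = 14701/12775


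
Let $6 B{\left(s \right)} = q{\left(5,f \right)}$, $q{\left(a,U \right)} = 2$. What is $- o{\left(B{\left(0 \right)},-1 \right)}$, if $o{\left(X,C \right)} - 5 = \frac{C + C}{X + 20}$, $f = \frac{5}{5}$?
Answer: $- \frac{299}{61} \approx -4.9016$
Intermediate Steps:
$f = 1$ ($f = 5 \cdot \frac{1}{5} = 1$)
$B{\left(s \right)} = \frac{1}{3}$ ($B{\left(s \right)} = \frac{1}{6} \cdot 2 = \frac{1}{3}$)
$o{\left(X,C \right)} = 5 + \frac{2 C}{20 + X}$ ($o{\left(X,C \right)} = 5 + \frac{C + C}{X + 20} = 5 + \frac{2 C}{20 + X}$)
$- o{\left(B{\left(0 \right)},-1 \right)} = - \frac{100 + 2 \left(-1\right) + 5 \cdot \frac{1}{3}}{20 + \frac{1}{3}} = - \frac{100 - 2 + \frac{5}{3}}{\frac{61}{3}} = - \frac{3 \cdot 299}{61 \cdot 3} = \left(-1\right) \frac{299}{61} = - \frac{299}{61}$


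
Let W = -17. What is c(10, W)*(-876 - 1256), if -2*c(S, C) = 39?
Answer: 41574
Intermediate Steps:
c(S, C) = -39/2 (c(S, C) = -1/2*39 = -39/2)
c(10, W)*(-876 - 1256) = -39*(-876 - 1256)/2 = -39/2*(-2132) = 41574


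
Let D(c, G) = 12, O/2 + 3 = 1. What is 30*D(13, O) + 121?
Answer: 481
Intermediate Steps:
O = -4 (O = -6 + 2*1 = -6 + 2 = -4)
30*D(13, O) + 121 = 30*12 + 121 = 360 + 121 = 481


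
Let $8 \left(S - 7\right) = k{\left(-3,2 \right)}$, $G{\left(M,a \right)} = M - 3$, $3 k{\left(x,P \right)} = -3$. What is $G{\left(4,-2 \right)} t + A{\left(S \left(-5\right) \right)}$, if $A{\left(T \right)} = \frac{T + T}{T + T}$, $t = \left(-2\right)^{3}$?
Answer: $-7$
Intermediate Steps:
$k{\left(x,P \right)} = -1$ ($k{\left(x,P \right)} = \frac{1}{3} \left(-3\right) = -1$)
$G{\left(M,a \right)} = -3 + M$
$S = \frac{55}{8}$ ($S = 7 + \frac{1}{8} \left(-1\right) = 7 - \frac{1}{8} = \frac{55}{8} \approx 6.875$)
$t = -8$
$A{\left(T \right)} = 1$ ($A{\left(T \right)} = \frac{2 T}{2 T} = 2 T \frac{1}{2 T} = 1$)
$G{\left(4,-2 \right)} t + A{\left(S \left(-5\right) \right)} = \left(-3 + 4\right) \left(-8\right) + 1 = 1 \left(-8\right) + 1 = -8 + 1 = -7$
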